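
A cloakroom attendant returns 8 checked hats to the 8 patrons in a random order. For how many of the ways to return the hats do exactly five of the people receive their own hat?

112

Pick the 5 fixed positions: C(8,5) = 56 ways.
The remaining 3 must be deranged: !3 = 2.
Total: 56 × 2 = 112.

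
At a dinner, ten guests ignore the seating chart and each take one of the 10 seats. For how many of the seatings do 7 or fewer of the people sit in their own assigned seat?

3628754

# with exactly i fixed is C(10,i)·!(10-i); sum over i=0..7:
  i=0: C(10,0)·!10 = 1·1334961 = 1334961
  i=1: C(10,1)·!9 = 10·133496 = 1334960
  i=2: C(10,2)·!8 = 45·14833 = 667485
  i=3: C(10,3)·!7 = 120·1854 = 222480
  i=4: C(10,4)·!6 = 210·265 = 55650
  i=5: C(10,5)·!5 = 252·44 = 11088
  i=6: C(10,6)·!4 = 210·9 = 1890
  i=7: C(10,7)·!3 = 120·2 = 240
Total = 3628754.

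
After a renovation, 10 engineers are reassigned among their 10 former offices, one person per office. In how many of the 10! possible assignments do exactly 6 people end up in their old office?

1890

Pick the 6 fixed positions: C(10,6) = 210 ways.
The other 4 form a derangement: !4 = 9.
Total: 210 × 9 = 1890.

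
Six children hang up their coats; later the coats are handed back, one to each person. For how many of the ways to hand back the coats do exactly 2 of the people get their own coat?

135

Pick the 2 fixed positions: C(6,2) = 15 ways.
The other 4 form a derangement: !4 = 9.
Total: 15 × 9 = 135.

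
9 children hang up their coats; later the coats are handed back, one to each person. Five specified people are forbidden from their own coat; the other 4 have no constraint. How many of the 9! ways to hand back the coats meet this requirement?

Inclusion-exclusion on the 5 forbidden self-matches:
Σ_{j=0}^{5} (-1)^j C(5,j)(9-j)!
= C(5,0)·9! - C(5,1)·8! + C(5,2)·7! - C(5,3)·6! + C(5,4)·5! - C(5,5)·4!
= 362880 - 201600 + 50400 - 7200 + 600 - 24
= 205056

205056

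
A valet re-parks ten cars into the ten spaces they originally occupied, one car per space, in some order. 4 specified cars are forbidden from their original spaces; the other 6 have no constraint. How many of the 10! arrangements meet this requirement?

2399760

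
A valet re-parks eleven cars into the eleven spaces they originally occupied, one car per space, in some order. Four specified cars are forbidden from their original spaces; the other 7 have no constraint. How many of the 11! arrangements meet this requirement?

27422640

Let A_j be the event that the j-th constrained one is fixed. By inclusion-exclusion over the 4 events:
Σ_{j=0}^{4} (-1)^j C(4,j)(11-j)!
= C(4,0)·11! - C(4,1)·10! + C(4,2)·9! - C(4,3)·8! + C(4,4)·7!
= 39916800 - 14515200 + 2177280 - 161280 + 5040
= 27422640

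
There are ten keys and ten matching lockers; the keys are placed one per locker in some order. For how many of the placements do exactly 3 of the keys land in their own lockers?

222480

Pick the 3 fixed positions: C(10,3) = 120 ways.
The remaining 7 must be deranged: !7 = 1854.
Total: 120 × 1854 = 222480.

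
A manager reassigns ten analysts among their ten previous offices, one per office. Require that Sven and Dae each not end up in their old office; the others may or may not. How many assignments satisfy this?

Let A_j be the event that the j-th constrained one is fixed. By inclusion-exclusion over the 2 events:
Σ_{j=0}^{2} (-1)^j C(2,j)(10-j)!
= C(2,0)·10! - C(2,1)·9! + C(2,2)·8!
= 3628800 - 725760 + 40320
= 2943360

2943360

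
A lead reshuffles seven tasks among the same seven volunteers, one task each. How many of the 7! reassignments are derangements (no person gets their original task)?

1854

By inclusion-exclusion, !7 = Σ (-1)^k · 7!/k! for k=0..7
= 7! - 7!/1! + 7!/2! - 7!/3! + 7!/4! - 7!/5! + 7!/6! - 7!/7!
= 5040 - 5040 + 2520 - 840 + 210 - 42 + 7 - 1
= 1854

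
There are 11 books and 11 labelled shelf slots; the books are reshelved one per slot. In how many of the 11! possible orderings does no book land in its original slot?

The number of derangements of 11 is !11 = Σ_{k=0}^{11} (-1)^k·11!/k!
= 11! - 11!/1! + 11!/2! - 11!/3! + 11!/4! - 11!/5! + 11!/6! - 11!/7! + 11!/8! - 11!/9! + 11!/10! - 11!/11!
= 39916800 - 39916800 + 19958400 - 6652800 + 1663200 - 332640 + 55440 - 7920 + 990 - 110 + 11 - 1
= 14684570

14684570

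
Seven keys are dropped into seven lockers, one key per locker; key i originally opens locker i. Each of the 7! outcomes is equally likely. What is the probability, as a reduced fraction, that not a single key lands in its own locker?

Favorable outcomes: !7 = 1854.
Total outcomes: 7! = 5040.
Probability = 1854/5040 = 103/280.

103/280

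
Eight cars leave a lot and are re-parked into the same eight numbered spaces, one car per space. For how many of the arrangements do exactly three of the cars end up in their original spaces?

2464

Pick the 3 fixed positions: C(8,3) = 56 ways.
The other 5 form a derangement: !5 = 44.
Total: 56 × 44 = 2464.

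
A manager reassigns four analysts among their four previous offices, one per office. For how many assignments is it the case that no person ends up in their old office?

9

The number of derangements of 4 is !4 = Σ_{k=0}^{4} (-1)^k·4!/k!
= 4! - 4!/1! + 4!/2! - 4!/3! + 4!/4!
= 24 - 24 + 12 - 4 + 1
= 9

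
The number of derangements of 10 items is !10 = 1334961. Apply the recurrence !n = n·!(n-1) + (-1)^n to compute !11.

!11 = 11·1334961 - 1 = 14684570.

14684570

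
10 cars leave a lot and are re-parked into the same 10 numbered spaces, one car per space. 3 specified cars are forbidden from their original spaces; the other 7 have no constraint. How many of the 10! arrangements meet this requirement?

2656080

Inclusion-exclusion on the 3 forbidden self-matches:
Σ_{j=0}^{3} (-1)^j C(3,j)(10-j)!
= C(3,0)·10! - C(3,1)·9! + C(3,2)·8! - C(3,3)·7!
= 3628800 - 1088640 + 120960 - 5040
= 2656080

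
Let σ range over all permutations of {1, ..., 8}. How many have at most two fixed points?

37085

Sum C(8,i)·!(8-i) for i = 0..2:
  i=0: C(8,0)·!8 = 1·14833 = 14833
  i=1: C(8,1)·!7 = 8·1854 = 14832
  i=2: C(8,2)·!6 = 28·265 = 7420
Total = 37085.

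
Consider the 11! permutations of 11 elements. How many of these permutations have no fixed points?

14684570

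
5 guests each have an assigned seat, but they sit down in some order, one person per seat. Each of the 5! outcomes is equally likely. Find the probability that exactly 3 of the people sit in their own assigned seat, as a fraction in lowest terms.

1/12

Favorable outcomes: C(5,3)·!2 = 10·1 = 10.
Total outcomes: 5! = 120.
Probability = 10/120 = 1/12.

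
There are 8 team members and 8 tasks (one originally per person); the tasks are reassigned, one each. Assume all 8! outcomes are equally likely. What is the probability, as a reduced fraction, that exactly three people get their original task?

Favorable outcomes: C(8,3)·!5 = 56·44 = 2464.
Total outcomes: 8! = 40320.
Probability = 2464/40320 = 11/180.

11/180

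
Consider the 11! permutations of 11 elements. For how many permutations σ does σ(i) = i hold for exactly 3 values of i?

2447445

Choose which 3 of the 11 are fixed: C(11,3) = 165.
The other 8 form a derangement: !8 = 14833.
Total: 165 × 14833 = 2447445.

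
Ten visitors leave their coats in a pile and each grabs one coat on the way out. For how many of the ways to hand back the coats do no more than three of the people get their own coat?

Sum C(10,i)·!(10-i) for i = 0..3:
  i=0: C(10,0)·!10 = 1·1334961 = 1334961
  i=1: C(10,1)·!9 = 10·133496 = 1334960
  i=2: C(10,2)·!8 = 45·14833 = 667485
  i=3: C(10,3)·!7 = 120·1854 = 222480
Total = 3559886.

3559886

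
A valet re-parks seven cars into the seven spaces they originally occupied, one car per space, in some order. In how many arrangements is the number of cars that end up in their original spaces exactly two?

Pick the 2 fixed positions: C(7,2) = 21 ways.
The remaining 5 must be deranged: !5 = 44.
Total: 21 × 44 = 924.

924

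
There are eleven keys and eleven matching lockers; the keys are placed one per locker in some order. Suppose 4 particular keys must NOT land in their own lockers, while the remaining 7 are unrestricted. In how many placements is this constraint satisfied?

Let A_j be the event that the j-th constrained one is fixed. By inclusion-exclusion over the 4 events:
Σ_{j=0}^{4} (-1)^j C(4,j)(11-j)!
= C(4,0)·11! - C(4,1)·10! + C(4,2)·9! - C(4,3)·8! + C(4,4)·7!
= 39916800 - 14515200 + 2177280 - 161280 + 5040
= 27422640

27422640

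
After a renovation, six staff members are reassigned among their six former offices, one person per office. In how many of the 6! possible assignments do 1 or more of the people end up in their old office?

455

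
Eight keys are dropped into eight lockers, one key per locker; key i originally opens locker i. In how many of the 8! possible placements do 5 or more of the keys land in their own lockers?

141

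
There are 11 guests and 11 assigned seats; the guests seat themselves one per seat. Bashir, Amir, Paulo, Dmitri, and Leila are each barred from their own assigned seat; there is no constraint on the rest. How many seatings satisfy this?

Inclusion-exclusion on the 5 forbidden self-matches:
Σ_{j=0}^{5} (-1)^j C(5,j)(11-j)!
= C(5,0)·11! - C(5,1)·10! + C(5,2)·9! - C(5,3)·8! + C(5,4)·7! - C(5,5)·6!
= 39916800 - 18144000 + 3628800 - 403200 + 25200 - 720
= 25022880

25022880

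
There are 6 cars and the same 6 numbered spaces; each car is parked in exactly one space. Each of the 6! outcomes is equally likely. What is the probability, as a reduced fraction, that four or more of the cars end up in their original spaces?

1/45

Favorable outcomes: Σ_{i≥4} C(6,i)·!(6-i) = 15·1 + 6·0 + 1·1 = 16.
Total outcomes: 6! = 720.
Probability = 16/720 = 1/45.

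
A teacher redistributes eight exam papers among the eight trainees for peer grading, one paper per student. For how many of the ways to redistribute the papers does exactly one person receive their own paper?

Pick the single fixed position: C(8,1) = 8 ways.
The remaining 7 must be deranged: !7 = 1854.
Total: 8 × 1854 = 14832.

14832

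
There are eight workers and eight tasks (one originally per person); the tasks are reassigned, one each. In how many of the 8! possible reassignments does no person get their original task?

The number of derangements of 8 is !8 = Σ_{k=0}^{8} (-1)^k·8!/k!
= 8! - 8!/1! + 8!/2! - 8!/3! + 8!/4! - 8!/5! + 8!/6! - 8!/7! + 8!/8!
= 40320 - 40320 + 20160 - 6720 + 1680 - 336 + 56 - 8 + 1
= 14833

14833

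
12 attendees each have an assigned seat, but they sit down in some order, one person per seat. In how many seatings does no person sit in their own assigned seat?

The subfactorial !12 = [12!/e] (nearest integer).
12! = 479001600, and 479001600/e ≈ 176214840.93, so !12 = 176214841.

176214841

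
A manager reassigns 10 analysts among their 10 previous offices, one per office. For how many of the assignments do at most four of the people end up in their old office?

Sum C(10,i)·!(10-i) for i = 0..4:
  i=0: C(10,0)·!10 = 1·1334961 = 1334961
  i=1: C(10,1)·!9 = 10·133496 = 1334960
  i=2: C(10,2)·!8 = 45·14833 = 667485
  i=3: C(10,3)·!7 = 120·1854 = 222480
  i=4: C(10,4)·!6 = 210·265 = 55650
Total = 3615536.

3615536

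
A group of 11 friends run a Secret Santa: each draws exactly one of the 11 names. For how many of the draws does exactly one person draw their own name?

Pick the single fixed position: C(11,1) = 11 ways.
The remaining 10 must be deranged: !10 = 1334961.
Total: 11 × 1334961 = 14684571.

14684571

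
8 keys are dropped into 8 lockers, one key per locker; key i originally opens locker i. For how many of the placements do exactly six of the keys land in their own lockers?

28

Pick the 6 fixed positions: C(8,6) = 28 ways.
The other 2 form a derangement: !2 = 1.
Total: 28 × 1 = 28.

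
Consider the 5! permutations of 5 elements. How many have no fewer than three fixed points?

11

# with exactly i fixed is C(5,i)·!(5-i); sum over i=3..5:
  i=3: C(5,3)·!2 = 10·1 = 10
  i=4: C(5,4)·!1 = 5·0 = 0
  i=5: C(5,5)·!0 = 1·1 = 1
Total = 11.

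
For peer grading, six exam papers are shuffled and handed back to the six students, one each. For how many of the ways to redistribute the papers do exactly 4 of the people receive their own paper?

Choose which 4 of the 6 are fixed: C(6,4) = 15.
The remaining 2 must be deranged: !2 = 1.
Total: 15 × 1 = 15.

15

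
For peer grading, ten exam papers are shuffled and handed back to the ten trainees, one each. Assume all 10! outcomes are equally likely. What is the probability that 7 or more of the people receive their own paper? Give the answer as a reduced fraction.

Favorable outcomes: Σ_{i≥7} C(10,i)·!(10-i) = 120·2 + 45·1 + 10·0 + 1·1 = 286.
Total outcomes: 10! = 3628800.
Probability = 286/3628800 = 143/1814400.

143/1814400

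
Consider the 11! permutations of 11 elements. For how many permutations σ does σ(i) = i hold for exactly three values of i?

Choose which 3 of the 11 are fixed: C(11,3) = 165.
The other 8 form a derangement: !8 = 14833.
Total: 165 × 14833 = 2447445.

2447445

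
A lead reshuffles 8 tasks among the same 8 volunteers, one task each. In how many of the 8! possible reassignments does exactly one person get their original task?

14832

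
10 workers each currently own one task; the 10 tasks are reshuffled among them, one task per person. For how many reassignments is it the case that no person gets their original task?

The subfactorial !10 = [10!/e] (nearest integer).
10! = 3628800, and 3628800/e ≈ 1334960.92, so !10 = 1334961.

1334961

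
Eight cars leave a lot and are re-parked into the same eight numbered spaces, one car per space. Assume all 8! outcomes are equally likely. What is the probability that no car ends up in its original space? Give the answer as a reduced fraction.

Favorable outcomes: !8 = 14833.
Total outcomes: 8! = 40320.
Probability = 14833/40320 = 2119/5760.

2119/5760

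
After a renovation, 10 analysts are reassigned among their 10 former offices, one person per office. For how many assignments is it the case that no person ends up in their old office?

1334961

!10 is the nearest integer to 10!/e.
10! = 3628800, and 3628800/e ≈ 1334960.92, so !10 = 1334961.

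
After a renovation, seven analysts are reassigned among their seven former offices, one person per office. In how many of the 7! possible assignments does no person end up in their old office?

1854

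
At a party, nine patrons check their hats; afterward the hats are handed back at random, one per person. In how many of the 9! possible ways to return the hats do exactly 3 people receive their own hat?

Choose which 3 of the 9 are fixed: C(9,3) = 84.
The other 6 form a derangement: !6 = 265.
Total: 84 × 265 = 22260.

22260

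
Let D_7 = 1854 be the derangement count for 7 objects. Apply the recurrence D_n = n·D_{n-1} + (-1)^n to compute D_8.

D_8 = 8·1854 + 1 = 14833.

14833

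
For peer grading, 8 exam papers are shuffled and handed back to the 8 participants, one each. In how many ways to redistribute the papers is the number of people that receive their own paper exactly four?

630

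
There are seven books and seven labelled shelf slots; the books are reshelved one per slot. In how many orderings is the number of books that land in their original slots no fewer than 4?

# with exactly i fixed is C(7,i)·!(7-i); sum over i=4..7:
  i=4: C(7,4)·!3 = 35·2 = 70
  i=5: C(7,5)·!2 = 21·1 = 21
  i=6: C(7,6)·!1 = 7·0 = 0
  i=7: C(7,7)·!0 = 1·1 = 1
Total = 92.

92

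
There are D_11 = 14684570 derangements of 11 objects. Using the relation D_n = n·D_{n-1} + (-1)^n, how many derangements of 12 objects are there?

D_12 = 12·14684570 + 1 = 176214841.

176214841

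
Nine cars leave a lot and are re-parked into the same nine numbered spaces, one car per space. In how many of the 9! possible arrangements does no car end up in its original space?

133496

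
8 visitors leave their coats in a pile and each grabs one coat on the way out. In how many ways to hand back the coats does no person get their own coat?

The subfactorial !8 = [8!/e] (nearest integer).
8! = 40320, and 40320/e ≈ 14832.90, so !8 = 14833.

14833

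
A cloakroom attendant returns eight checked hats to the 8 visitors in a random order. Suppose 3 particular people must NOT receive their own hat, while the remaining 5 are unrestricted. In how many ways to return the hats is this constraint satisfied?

Let A_j be the event that the j-th constrained one is fixed. By inclusion-exclusion over the 3 events:
Σ_{j=0}^{3} (-1)^j C(3,j)(8-j)!
= C(3,0)·8! - C(3,1)·7! + C(3,2)·6! - C(3,3)·5!
= 40320 - 15120 + 2160 - 120
= 27240

27240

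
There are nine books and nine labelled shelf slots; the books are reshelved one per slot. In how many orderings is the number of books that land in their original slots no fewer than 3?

Sum C(9,i)·!(9-i) for i = 3..9:
  i=3: C(9,3)·!6 = 84·265 = 22260
  i=4: C(9,4)·!5 = 126·44 = 5544
  i=5: C(9,5)·!4 = 126·9 = 1134
  i=6: C(9,6)·!3 = 84·2 = 168
  i=7: C(9,7)·!2 = 36·1 = 36
  i=8: C(9,8)·!1 = 9·0 = 0
  i=9: C(9,9)·!0 = 1·1 = 1
Total = 29143.

29143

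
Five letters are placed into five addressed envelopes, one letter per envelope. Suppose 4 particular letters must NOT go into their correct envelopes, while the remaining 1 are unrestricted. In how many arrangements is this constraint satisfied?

53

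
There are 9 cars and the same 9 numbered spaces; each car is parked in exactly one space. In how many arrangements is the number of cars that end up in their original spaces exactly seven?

Choose which 7 of the 9 are fixed: C(9,7) = 36.
The other 2 form a derangement: !2 = 1.
Total: 36 × 1 = 36.

36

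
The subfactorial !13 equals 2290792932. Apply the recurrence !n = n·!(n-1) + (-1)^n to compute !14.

32071101049

!14 = 14·2290792932 + 1 = 32071101049.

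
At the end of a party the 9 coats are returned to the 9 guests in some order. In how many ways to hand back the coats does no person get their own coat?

!9 is the nearest integer to 9!/e.
9! = 362880, and 362880/e ≈ 133496.09, so !9 = 133496.

133496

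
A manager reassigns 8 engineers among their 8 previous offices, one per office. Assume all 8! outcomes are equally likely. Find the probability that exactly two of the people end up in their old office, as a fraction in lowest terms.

Favorable outcomes: C(8,2)·!6 = 28·265 = 7420.
Total outcomes: 8! = 40320.
Probability = 7420/40320 = 53/288.

53/288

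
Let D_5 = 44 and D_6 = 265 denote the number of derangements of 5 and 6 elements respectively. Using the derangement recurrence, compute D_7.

D_7 = (7-1)·(D_6 + D_5) = 6·(265 + 44) = 6·309 = 1854.

1854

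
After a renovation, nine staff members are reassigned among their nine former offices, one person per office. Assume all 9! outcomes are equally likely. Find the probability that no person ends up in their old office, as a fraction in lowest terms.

Favorable outcomes: !9 = 133496.
Total outcomes: 9! = 362880.
Probability = 133496/362880 = 16687/45360.

16687/45360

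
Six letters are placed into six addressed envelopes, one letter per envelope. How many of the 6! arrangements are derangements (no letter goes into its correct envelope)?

Recurrence: !6 = 5·(!5 + !4).
!6 = 5·(44 + 9) = 5·53 = 265

265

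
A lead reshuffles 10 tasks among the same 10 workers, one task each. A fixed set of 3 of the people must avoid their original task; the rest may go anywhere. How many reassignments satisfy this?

2656080

Let A_j be the event that the j-th constrained one is fixed. By inclusion-exclusion over the 3 events:
Σ_{j=0}^{3} (-1)^j C(3,j)(10-j)!
= C(3,0)·10! - C(3,1)·9! + C(3,2)·8! - C(3,3)·7!
= 3628800 - 1088640 + 120960 - 5040
= 2656080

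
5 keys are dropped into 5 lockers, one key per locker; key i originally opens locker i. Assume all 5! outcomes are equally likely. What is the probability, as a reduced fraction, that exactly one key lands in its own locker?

Favorable outcomes: C(5,1)·!4 = 5·9 = 45.
Total outcomes: 5! = 120.
Probability = 45/120 = 3/8.

3/8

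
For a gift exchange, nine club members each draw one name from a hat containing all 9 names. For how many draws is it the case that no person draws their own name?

The subfactorial !9 = [9!/e] (nearest integer).
9! = 362880, and 362880/e ≈ 133496.09, so !9 = 133496.

133496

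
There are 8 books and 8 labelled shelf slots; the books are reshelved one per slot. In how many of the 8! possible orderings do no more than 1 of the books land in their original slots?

29665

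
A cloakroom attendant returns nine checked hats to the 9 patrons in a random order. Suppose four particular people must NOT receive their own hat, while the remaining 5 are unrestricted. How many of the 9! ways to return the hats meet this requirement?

Inclusion-exclusion on the 4 forbidden self-matches:
Σ_{j=0}^{4} (-1)^j C(4,j)(9-j)!
= C(4,0)·9! - C(4,1)·8! + C(4,2)·7! - C(4,3)·6! + C(4,4)·5!
= 362880 - 161280 + 30240 - 2880 + 120
= 229080

229080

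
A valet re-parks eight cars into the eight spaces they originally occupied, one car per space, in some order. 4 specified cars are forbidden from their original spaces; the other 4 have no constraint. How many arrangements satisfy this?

Inclusion-exclusion on the 4 forbidden self-matches:
Σ_{j=0}^{4} (-1)^j C(4,j)(8-j)!
= C(4,0)·8! - C(4,1)·7! + C(4,2)·6! - C(4,3)·5! + C(4,4)·4!
= 40320 - 20160 + 4320 - 480 + 24
= 24024

24024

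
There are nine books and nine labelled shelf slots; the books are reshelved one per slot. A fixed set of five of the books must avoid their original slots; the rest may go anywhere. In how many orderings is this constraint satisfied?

205056

Let A_j be the event that the j-th constrained one is fixed. By inclusion-exclusion over the 5 events:
Σ_{j=0}^{5} (-1)^j C(5,j)(9-j)!
= C(5,0)·9! - C(5,1)·8! + C(5,2)·7! - C(5,3)·6! + C(5,4)·5! - C(5,5)·4!
= 362880 - 201600 + 50400 - 7200 + 600 - 24
= 205056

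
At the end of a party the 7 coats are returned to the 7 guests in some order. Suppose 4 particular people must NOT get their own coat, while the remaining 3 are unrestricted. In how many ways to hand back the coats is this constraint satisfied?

2790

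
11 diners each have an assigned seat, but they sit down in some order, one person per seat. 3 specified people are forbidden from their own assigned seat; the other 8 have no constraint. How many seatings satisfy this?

Inclusion-exclusion on the 3 forbidden self-matches:
Σ_{j=0}^{3} (-1)^j C(3,j)(11-j)!
= C(3,0)·11! - C(3,1)·10! + C(3,2)·9! - C(3,3)·8!
= 39916800 - 10886400 + 1088640 - 40320
= 30078720

30078720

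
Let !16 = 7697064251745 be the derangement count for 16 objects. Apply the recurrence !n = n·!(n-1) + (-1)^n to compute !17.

130850092279664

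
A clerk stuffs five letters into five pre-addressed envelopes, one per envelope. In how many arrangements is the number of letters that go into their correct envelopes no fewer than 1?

# with exactly i fixed is C(5,i)·!(5-i); sum over i=1..5:
  i=1: C(5,1)·!4 = 5·9 = 45
  i=2: C(5,2)·!3 = 10·2 = 20
  i=3: C(5,3)·!2 = 10·1 = 10
  i=4: C(5,4)·!1 = 5·0 = 0
  i=5: C(5,5)·!0 = 1·1 = 1
Total = 76.

76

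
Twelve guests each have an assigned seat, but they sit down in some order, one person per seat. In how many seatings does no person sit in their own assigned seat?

!12 = 12! · Σ_{k=0}^{12} (-1)^k/k!
= 12! - 12!/1! + 12!/2! - 12!/3! + 12!/4! - 12!/5! + 12!/6! - 12!/7! + 12!/8! - 12!/9! + 12!/10! - 12!/11! + 12!/12!
= 479001600 - 479001600 + 239500800 - 79833600 + 19958400 - 3991680 + 665280 - 95040 + 11880 - 1320 + 132 - 12 + 1
= 176214841

176214841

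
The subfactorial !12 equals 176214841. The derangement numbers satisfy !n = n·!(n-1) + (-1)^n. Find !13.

2290792932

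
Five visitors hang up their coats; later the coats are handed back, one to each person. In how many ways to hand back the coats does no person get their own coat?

By inclusion-exclusion, !5 = Σ (-1)^k · 5!/k! for k=0..5
= 5! - 5!/1! + 5!/2! - 5!/3! + 5!/4! - 5!/5!
= 120 - 120 + 60 - 20 + 5 - 1
= 44

44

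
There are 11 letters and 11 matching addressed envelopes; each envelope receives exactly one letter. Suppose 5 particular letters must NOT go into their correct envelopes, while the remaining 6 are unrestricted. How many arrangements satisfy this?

25022880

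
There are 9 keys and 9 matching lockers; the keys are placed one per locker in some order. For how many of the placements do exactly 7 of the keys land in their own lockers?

36

Pick the 7 fixed positions: C(9,7) = 36 ways.
The other 2 form a derangement: !2 = 1.
Total: 36 × 1 = 36.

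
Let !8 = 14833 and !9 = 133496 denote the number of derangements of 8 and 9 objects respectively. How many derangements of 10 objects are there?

!10 = (10-1)·(!9 + !8) = 9·(133496 + 14833) = 9·148329 = 1334961.

1334961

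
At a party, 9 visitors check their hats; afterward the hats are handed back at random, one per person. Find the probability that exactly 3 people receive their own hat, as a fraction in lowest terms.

Favorable outcomes: C(9,3)·!6 = 84·265 = 22260.
Total outcomes: 9! = 362880.
Probability = 22260/362880 = 53/864.

53/864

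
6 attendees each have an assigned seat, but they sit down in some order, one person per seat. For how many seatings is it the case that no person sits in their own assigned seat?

265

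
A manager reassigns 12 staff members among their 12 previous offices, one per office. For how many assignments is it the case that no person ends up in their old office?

176214841

The subfactorial !12 = [12!/e] (nearest integer).
12! = 479001600, and 479001600/e ≈ 176214840.93, so !12 = 176214841.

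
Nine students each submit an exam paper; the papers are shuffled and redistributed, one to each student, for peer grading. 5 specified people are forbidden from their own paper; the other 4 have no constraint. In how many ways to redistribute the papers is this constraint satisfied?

205056

Inclusion-exclusion on the 5 forbidden self-matches:
Σ_{j=0}^{5} (-1)^j C(5,j)(9-j)!
= C(5,0)·9! - C(5,1)·8! + C(5,2)·7! - C(5,3)·6! + C(5,4)·5! - C(5,5)·4!
= 362880 - 201600 + 50400 - 7200 + 600 - 24
= 205056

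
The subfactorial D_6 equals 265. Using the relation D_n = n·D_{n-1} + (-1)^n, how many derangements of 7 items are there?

D_7 = 7·265 - 1 = 1854.

1854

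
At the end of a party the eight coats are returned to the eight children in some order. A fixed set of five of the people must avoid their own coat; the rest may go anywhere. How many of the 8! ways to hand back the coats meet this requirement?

21234

Inclusion-exclusion on the 5 forbidden self-matches:
Σ_{j=0}^{5} (-1)^j C(5,j)(8-j)!
= C(5,0)·8! - C(5,1)·7! + C(5,2)·6! - C(5,3)·5! + C(5,4)·4! - C(5,5)·3!
= 40320 - 25200 + 7200 - 1200 + 120 - 6
= 21234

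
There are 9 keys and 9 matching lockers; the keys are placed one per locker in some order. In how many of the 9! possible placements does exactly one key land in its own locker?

133497

Pick the single fixed position: C(9,1) = 9 ways.
The remaining 8 must be deranged: !8 = 14833.
Total: 9 × 14833 = 133497.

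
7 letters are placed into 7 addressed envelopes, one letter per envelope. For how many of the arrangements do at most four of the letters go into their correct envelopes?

Sum C(7,i)·!(7-i) for i = 0..4:
  i=0: C(7,0)·!7 = 1·1854 = 1854
  i=1: C(7,1)·!6 = 7·265 = 1855
  i=2: C(7,2)·!5 = 21·44 = 924
  i=3: C(7,3)·!4 = 35·9 = 315
  i=4: C(7,4)·!3 = 35·2 = 70
Total = 5018.

5018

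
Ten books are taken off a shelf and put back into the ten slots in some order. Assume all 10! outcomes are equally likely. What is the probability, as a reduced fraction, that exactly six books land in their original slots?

1/1920

Favorable outcomes: C(10,6)·!4 = 210·9 = 1890.
Total outcomes: 10! = 3628800.
Probability = 1890/3628800 = 1/1920.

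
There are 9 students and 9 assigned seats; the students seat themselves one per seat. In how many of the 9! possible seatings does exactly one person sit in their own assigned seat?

133497

Choose which one of the 9 is fixed: C(9,1) = 9.
The remaining 8 must be deranged: !8 = 14833.
Total: 9 × 14833 = 133497.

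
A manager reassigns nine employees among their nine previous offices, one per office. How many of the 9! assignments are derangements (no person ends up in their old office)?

133496

Recurrence: !9 = 9·!8 + (-1)^9.
!9 = 9·14833 - 1 = 133496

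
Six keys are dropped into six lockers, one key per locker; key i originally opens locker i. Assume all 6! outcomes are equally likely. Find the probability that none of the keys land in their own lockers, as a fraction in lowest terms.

53/144

Favorable outcomes: !6 = 265.
Total outcomes: 6! = 720.
Probability = 265/720 = 53/144.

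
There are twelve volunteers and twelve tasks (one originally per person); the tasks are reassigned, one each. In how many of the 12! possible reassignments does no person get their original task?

Recurrence: !12 = 11·(!11 + !10).
!12 = 11·(14684570 + 1334961) = 11·16019531 = 176214841

176214841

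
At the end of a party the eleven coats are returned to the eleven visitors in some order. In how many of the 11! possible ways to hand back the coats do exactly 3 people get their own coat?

2447445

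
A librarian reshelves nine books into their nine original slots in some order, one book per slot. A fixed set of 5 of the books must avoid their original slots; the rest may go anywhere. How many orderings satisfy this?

205056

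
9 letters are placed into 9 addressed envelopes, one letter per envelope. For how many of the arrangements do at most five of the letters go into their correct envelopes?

# with exactly i fixed is C(9,i)·!(9-i); sum over i=0..5:
  i=0: C(9,0)·!9 = 1·133496 = 133496
  i=1: C(9,1)·!8 = 9·14833 = 133497
  i=2: C(9,2)·!7 = 36·1854 = 66744
  i=3: C(9,3)·!6 = 84·265 = 22260
  i=4: C(9,4)·!5 = 126·44 = 5544
  i=5: C(9,5)·!4 = 126·9 = 1134
Total = 362675.

362675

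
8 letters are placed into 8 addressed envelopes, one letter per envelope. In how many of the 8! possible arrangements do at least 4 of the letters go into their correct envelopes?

# with exactly i fixed is C(8,i)·!(8-i); sum over i=4..8:
  i=4: C(8,4)·!4 = 70·9 = 630
  i=5: C(8,5)·!3 = 56·2 = 112
  i=6: C(8,6)·!2 = 28·1 = 28
  i=7: C(8,7)·!1 = 8·0 = 0
  i=8: C(8,8)·!0 = 1·1 = 1
Total = 771.

771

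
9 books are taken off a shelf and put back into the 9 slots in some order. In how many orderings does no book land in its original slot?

133496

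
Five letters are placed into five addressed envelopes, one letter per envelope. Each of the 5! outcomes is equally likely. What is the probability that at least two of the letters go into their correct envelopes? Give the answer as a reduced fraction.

Favorable outcomes: Σ_{i≥2} C(5,i)·!(5-i) = 10·2 + 10·1 + 5·0 + 1·1 = 31.
Total outcomes: 5! = 120.
Probability = 31/120 = 31/120.

31/120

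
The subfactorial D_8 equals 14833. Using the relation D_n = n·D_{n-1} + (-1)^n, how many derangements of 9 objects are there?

133496

D_9 = 9·14833 - 1 = 133496.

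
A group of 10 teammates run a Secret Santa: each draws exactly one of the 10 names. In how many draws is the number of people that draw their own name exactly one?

Pick the single fixed position: C(10,1) = 10 ways.
The other 9 form a derangement: !9 = 133496.
Total: 10 × 133496 = 1334960.

1334960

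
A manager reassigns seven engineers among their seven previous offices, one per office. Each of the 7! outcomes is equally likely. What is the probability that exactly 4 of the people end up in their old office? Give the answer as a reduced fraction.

Favorable outcomes: C(7,4)·!3 = 35·2 = 70.
Total outcomes: 7! = 5040.
Probability = 70/5040 = 1/72.

1/72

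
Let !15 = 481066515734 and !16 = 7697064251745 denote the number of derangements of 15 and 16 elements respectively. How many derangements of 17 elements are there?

!17 = (17-1)·(!16 + !15) = 16·(7697064251745 + 481066515734) = 16·8178130767479 = 130850092279664.

130850092279664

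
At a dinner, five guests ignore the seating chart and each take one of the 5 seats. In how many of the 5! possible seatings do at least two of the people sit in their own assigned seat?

31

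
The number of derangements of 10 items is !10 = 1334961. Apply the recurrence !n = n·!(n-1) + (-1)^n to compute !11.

14684570

!11 = 11·1334961 - 1 = 14684570.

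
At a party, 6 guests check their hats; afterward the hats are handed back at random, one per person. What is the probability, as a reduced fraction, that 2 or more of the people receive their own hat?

191/720

Favorable outcomes: Σ_{i≥2} C(6,i)·!(6-i) = 15·9 + 20·2 + 15·1 + 6·0 + 1·1 = 191.
Total outcomes: 6! = 720.
Probability = 191/720 = 191/720.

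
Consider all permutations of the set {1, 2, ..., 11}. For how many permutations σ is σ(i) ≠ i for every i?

Recurrence: !11 = 11·!10 + (-1)^11.
!11 = 11·1334961 - 1 = 14684570

14684570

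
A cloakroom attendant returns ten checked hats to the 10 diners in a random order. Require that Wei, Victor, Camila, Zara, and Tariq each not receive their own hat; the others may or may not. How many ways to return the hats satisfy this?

Let A_j be the event that the j-th constrained one is fixed. By inclusion-exclusion over the 5 events:
Σ_{j=0}^{5} (-1)^j C(5,j)(10-j)!
= C(5,0)·10! - C(5,1)·9! + C(5,2)·8! - C(5,3)·7! + C(5,4)·6! - C(5,5)·5!
= 3628800 - 1814400 + 403200 - 50400 + 3600 - 120
= 2170680

2170680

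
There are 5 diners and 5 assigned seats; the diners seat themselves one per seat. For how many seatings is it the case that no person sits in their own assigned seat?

44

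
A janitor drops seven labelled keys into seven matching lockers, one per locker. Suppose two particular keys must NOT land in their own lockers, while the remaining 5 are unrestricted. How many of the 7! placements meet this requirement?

3720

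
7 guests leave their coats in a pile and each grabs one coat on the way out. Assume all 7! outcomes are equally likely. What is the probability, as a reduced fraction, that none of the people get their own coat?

Favorable outcomes: !7 = 1854.
Total outcomes: 7! = 5040.
Probability = 1854/5040 = 103/280.

103/280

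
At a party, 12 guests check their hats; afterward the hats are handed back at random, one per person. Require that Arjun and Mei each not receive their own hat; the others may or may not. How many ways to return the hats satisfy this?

Let A_j be the event that the j-th constrained one is fixed. By inclusion-exclusion over the 2 events:
Σ_{j=0}^{2} (-1)^j C(2,j)(12-j)!
= C(2,0)·12! - C(2,1)·11! + C(2,2)·10!
= 479001600 - 79833600 + 3628800
= 402796800

402796800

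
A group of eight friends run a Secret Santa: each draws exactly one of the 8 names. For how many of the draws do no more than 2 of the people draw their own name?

Sum C(8,i)·!(8-i) for i = 0..2:
  i=0: C(8,0)·!8 = 1·14833 = 14833
  i=1: C(8,1)·!7 = 8·1854 = 14832
  i=2: C(8,2)·!6 = 28·265 = 7420
Total = 37085.

37085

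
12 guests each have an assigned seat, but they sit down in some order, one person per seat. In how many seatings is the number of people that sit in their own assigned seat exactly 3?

Choose which 3 of the 12 are fixed: C(12,3) = 220.
The other 9 form a derangement: !9 = 133496.
Total: 220 × 133496 = 29369120.

29369120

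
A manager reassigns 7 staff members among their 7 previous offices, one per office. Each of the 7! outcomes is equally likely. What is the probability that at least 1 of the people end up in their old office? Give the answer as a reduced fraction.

Favorable outcomes: Σ_{i≥1} C(7,i)·!(7-i) = 7·265 + 21·44 + 35·9 + 35·2 + 21·1 + 7·0 + 1·1 = 3186.
Total outcomes: 7! = 5040.
Probability = 3186/5040 = 177/280.

177/280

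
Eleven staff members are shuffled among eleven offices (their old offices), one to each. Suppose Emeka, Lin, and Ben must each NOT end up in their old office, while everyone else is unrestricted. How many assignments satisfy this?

30078720

Let A_j be the event that the j-th constrained one is fixed. By inclusion-exclusion over the 3 events:
Σ_{j=0}^{3} (-1)^j C(3,j)(11-j)!
= C(3,0)·11! - C(3,1)·10! + C(3,2)·9! - C(3,3)·8!
= 39916800 - 10886400 + 1088640 - 40320
= 30078720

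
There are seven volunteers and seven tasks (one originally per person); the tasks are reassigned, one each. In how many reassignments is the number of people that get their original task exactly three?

315

Pick the 3 fixed positions: C(7,3) = 35 ways.
The other 4 form a derangement: !4 = 9.
Total: 35 × 9 = 315.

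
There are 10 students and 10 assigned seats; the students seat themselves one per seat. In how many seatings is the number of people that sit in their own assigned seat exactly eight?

45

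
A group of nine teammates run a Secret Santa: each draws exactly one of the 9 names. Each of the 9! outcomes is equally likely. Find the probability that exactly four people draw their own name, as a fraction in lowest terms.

11/720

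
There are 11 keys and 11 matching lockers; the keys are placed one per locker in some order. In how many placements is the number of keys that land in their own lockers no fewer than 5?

146114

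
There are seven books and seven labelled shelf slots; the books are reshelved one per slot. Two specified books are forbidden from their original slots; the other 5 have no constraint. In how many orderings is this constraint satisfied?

3720

Let A_j be the event that the j-th constrained one is fixed. By inclusion-exclusion over the 2 events:
Σ_{j=0}^{2} (-1)^j C(2,j)(7-j)!
= C(2,0)·7! - C(2,1)·6! + C(2,2)·5!
= 5040 - 1440 + 120
= 3720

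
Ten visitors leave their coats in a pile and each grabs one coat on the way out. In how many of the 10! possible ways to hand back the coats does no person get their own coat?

Recurrence: !10 = 10·!9 + (-1)^10.
!10 = 10·133496 + 1 = 1334961

1334961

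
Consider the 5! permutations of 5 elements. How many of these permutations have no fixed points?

44

The subfactorial !5 = [5!/e] (nearest integer).
5! = 120, and 120/e ≈ 44.15, so !5 = 44.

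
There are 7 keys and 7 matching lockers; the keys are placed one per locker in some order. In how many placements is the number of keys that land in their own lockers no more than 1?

3709

# with exactly i fixed is C(7,i)·!(7-i); sum over i=0..1:
  i=0: C(7,0)·!7 = 1·1854 = 1854
  i=1: C(7,1)·!6 = 7·265 = 1855
Total = 3709.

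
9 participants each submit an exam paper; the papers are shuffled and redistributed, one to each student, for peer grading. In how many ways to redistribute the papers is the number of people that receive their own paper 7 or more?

37

Sum C(9,i)·!(9-i) for i = 7..9:
  i=7: C(9,7)·!2 = 36·1 = 36
  i=8: C(9,8)·!1 = 9·0 = 0
  i=9: C(9,9)·!0 = 1·1 = 1
Total = 37.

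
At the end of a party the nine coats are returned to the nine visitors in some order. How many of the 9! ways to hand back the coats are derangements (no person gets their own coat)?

Recurrence: !9 = 9·!8 + (-1)^9.
!9 = 9·14833 - 1 = 133496

133496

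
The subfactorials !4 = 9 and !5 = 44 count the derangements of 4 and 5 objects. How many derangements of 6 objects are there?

!6 = (6-1)·(!5 + !4) = 5·(44 + 9) = 5·53 = 265.

265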